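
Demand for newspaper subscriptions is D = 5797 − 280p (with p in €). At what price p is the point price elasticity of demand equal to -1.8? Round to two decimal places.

Ed = −280p/(5797 − 280p). Set this equal to -1.8:
280p = 1.8·(5797 − 280p) ⇒ 280p(1 + 1.8) = 1.8·5797
p = 1.8·5797 / (280·2.8) = 13.3094…

13.31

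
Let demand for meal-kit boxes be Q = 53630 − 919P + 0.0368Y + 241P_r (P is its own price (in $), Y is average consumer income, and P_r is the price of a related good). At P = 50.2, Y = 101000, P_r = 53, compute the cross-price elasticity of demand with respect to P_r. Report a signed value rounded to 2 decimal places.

At the given values, Q = 53630 − 919(50.2) + 0.0368(101000) + 241(53) = 23986.
∂Q/∂P_r = 241.
E = (241) × (53/23986) = 0.5325…

0.53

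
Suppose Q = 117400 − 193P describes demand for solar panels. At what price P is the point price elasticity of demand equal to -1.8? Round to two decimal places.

391.04

Ed = −193P/(117400 − 193P). Set this equal to -1.8:
193P = 1.8·(117400 − 193P) ⇒ 193P(1 + 1.8) = 1.8·117400
P = 1.8·117400 / (193·2.8) = 391.0436…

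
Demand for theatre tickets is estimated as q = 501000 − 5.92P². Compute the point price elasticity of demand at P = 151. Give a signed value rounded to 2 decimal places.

-0.74

dq/dP = −2·5.92·P = -1787.84. At P = 151, q = 366018.08.
Ed = (dq/dP)·(P/q) = (-1787.84) × (151/366018.08) = -0.7375…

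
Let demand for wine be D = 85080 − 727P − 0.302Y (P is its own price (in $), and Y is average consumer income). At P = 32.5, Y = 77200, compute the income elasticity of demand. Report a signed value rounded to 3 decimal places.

At the given values, D = 85080 − 727(32.5) − 0.302(77200) = 38138.1.
∂D/∂Y = -0.302.
E = (-0.302) × (77200/38138.1) = -0.61131…

-0.611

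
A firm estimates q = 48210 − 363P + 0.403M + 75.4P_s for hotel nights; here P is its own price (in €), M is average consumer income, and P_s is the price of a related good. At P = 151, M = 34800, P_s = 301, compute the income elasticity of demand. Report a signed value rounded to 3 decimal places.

At the given values, q = 48210 − 363(151) + 0.403(34800) + 75.4(301) = 30116.8.
∂q/∂M = 0.403.
E = (0.403) × (34800/30116.8) = 0.46566…

0.466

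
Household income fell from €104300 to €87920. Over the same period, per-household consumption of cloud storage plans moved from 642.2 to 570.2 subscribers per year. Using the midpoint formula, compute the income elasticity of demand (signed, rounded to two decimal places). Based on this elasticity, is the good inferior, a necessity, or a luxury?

0.70; necessity

%ΔQ = (570.2 − 642.2)/[( 642.2 + 570.2)/2] = -72/606.2 = -0.118772…
%ΔIncome = (87920 − 104300)/[( 104300 + 87920)/2] = -16380/96110 = -0.170429…
E_income = (-72/606.2) / (-16380/96110) = 0.6969…
0 < E_income < 1 ⇒ normal good, necessity.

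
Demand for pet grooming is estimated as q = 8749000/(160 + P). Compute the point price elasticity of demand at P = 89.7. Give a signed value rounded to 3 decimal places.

-0.359

dq/dP = −8749000/(160 + P)² = -140.321. At P = 89.7, q = 35038.
Ed = (dq/dP)·(P/q) = (-140.321) × (89.7/35038) = -0.35923…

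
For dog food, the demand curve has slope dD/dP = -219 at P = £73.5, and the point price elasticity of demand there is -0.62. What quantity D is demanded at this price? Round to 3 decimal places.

25962.097

Ed = (dD/dP)·(P/D) ⇒ D = (dD/dP)·P/Ed = (-219)·73.5/(-0.62) = 25962.09677…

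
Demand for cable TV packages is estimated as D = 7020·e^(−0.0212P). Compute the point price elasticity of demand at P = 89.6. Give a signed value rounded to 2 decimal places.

-1.90

dD/dP = −0.0212·D = -22.2701. At P = 89.6, D = 1050.48.
Ed = (dD/dP)·(P/D) = (-22.2701) × (89.6/1050.48) = -1.8995…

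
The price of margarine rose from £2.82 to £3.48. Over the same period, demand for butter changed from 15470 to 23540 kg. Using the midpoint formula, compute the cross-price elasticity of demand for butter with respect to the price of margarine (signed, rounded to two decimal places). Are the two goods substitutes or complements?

1.97; substitutes

%ΔQ_{butter} = (23540 − 15470)/avg = 8070/19505 = 0.413740…
%ΔP_{margarine} = (3.48 − 2.82)/avg = 0.66/3.15 = 0.209523…
E_cross = (8070/19505) / (0.66/3.15) = 1.9746…
E_cross > 0 ⇒ the goods are substitutes.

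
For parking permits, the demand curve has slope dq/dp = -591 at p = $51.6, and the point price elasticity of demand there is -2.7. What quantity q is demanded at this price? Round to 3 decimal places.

11294.667

Ed = (dq/dp)·(p/q) ⇒ q = (dq/dp)·p/Ed = (-591)·51.6/(-2.7) = 11294.66666…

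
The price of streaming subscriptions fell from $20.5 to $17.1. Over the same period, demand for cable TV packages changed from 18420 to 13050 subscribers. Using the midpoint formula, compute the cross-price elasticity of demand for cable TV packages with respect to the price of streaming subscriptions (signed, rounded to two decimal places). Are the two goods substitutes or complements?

%ΔQ_{cable TV packages} = (13050 − 18420)/avg = -5370/15735 = -0.341277…
%ΔP_{streaming subscriptions} = (17.1 − 20.5)/avg = -3.4/18.8 = -0.180851…
E_cross = (-5370/15735) / (-3.4/18.8) = 1.8870…
E_cross > 0 ⇒ the goods are substitutes.

1.89; substitutes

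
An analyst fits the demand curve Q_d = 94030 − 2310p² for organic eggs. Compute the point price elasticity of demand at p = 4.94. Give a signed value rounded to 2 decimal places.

dQ_d/dp = −2·2310·p = -22822.8. At p = 4.94, Q_d = 37657.684.
Ed = (dQ_d/dp)·(p/Q_d) = (-22822.8) × (4.94/37657.684) = -2.9939…

-2.99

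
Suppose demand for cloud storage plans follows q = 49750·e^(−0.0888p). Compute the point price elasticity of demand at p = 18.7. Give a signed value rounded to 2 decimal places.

dq/dp = −0.0888·q = -839.526. At p = 18.7, q = 9454.12.
Ed = (dq/dp)·(p/q) = (-839.526) × (18.7/9454.12) = -1.6605…

-1.66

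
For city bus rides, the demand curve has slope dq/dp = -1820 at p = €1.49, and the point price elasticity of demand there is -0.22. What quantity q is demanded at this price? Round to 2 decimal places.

Ed = (dq/dp)·(p/q) ⇒ q = (dq/dp)·p/Ed = (-1820)·1.49/(-0.22) = 12326.3636…

12326.36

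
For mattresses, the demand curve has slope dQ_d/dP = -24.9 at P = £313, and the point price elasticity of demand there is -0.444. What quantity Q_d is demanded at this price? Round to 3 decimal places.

17553.378

Ed = (dQ_d/dP)·(P/Q_d) ⇒ Q_d = (dQ_d/dP)·P/Ed = (-24.9)·313/(-0.444) = 17553.37837…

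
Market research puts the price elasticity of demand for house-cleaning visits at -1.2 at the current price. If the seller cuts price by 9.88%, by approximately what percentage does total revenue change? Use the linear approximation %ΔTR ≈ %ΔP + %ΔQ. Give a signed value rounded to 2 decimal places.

+1.98%

%ΔQ ≈ Ed × %ΔP = (-1.2) × (-9.88%) = +11.8560%
%ΔTR ≈ %ΔP + %ΔQ = (-9.88%) + (+11.8560%) = +1.9760%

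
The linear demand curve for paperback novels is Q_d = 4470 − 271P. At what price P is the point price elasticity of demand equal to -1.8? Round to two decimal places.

Ed = −271P/(4470 − 271P). Set this equal to -1.8:
271P = 1.8·(4470 − 271P) ⇒ 271P(1 + 1.8) = 1.8·4470
P = 1.8·4470 / (271·2.8) = 10.6035…

10.60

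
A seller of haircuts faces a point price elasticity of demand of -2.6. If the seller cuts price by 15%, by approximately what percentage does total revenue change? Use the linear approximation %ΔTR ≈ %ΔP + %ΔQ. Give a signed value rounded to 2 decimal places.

%ΔQ ≈ Ed × %ΔP = (-2.6) × (-15%) = +39.0000%
%ΔTR ≈ %ΔP + %ΔQ = (-15%) + (+39.0000%) = +24.0000%

+24.00%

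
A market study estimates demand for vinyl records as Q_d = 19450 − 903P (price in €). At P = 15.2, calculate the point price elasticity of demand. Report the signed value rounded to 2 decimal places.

dQ_d/dP = −903. At P = 15.2, Q_d = 19450 − 903(15.2) = 5724.4.
Ed = (dQ_d/dP)·(P/Q_d) = −903 × (15.2/5724.4) = -2.3977…

-2.40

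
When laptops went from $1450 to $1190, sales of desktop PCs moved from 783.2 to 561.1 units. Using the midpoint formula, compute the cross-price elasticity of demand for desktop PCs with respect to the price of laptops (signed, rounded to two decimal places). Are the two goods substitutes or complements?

1.68; substitutes

%ΔQ_{desktop PCs} = (561.1 − 783.2)/avg = -222.1/672.15 = -0.330432…
%ΔP_{laptops} = (1190 − 1450)/avg = -260/1320 = -0.196969…
E_cross = (-222.1/672.15) / (-260/1320) = 1.6775…
E_cross > 0 ⇒ the goods are substitutes.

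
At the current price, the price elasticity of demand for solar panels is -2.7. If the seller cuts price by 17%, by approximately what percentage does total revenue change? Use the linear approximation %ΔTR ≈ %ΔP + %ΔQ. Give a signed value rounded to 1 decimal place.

%ΔQ ≈ Ed × %ΔP = (-2.7) × (-17%) = +45.9000%
%ΔTR ≈ %ΔP + %ΔQ = (-17%) + (+45.9000%) = +28.9000%

+28.9%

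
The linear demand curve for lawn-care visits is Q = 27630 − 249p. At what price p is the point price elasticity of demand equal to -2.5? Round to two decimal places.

79.26

Ed = −249p/(27630 − 249p). Set this equal to -2.5:
249p = 2.5·(27630 − 249p) ⇒ 249p(1 + 2.5) = 2.5·27630
p = 2.5·27630 / (249·3.5) = 79.2598…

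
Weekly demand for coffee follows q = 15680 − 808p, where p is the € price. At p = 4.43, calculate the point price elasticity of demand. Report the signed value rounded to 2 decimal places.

dq/dp = −808. At p = 4.43, q = 15680 − 808(4.43) = 12100.56.
Ed = (dq/dp)·(p/q) = −808 × (4.43/12100.56) = -0.2958…

-0.30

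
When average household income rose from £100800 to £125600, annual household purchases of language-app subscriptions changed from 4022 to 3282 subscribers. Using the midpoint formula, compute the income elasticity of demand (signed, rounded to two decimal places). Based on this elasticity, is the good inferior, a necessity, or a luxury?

-0.92; inferior

%ΔQ = (3282 − 4022)/[( 4022 + 3282)/2] = -740/3652 = -0.202628…
%ΔIncome = (125600 − 100800)/[( 100800 + 125600)/2] = 24800/113200 = 0.219081…
E_income = (-740/3652) / (24800/113200) = -0.9249…
E_income < 0 ⇒ inferior good.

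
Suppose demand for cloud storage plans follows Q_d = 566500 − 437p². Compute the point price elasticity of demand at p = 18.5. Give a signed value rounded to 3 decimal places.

-0.717

dQ_d/dp = −2·437·p = -16169. At p = 18.5, Q_d = 416936.75.
Ed = (dQ_d/dp)·(p/Q_d) = (-16169) × (18.5/416936.75) = -0.71743…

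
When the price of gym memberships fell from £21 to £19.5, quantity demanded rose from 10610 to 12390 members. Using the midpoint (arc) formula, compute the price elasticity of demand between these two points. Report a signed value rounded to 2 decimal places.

-2.09

%ΔQ = (12390 − 10610) / [(10610 + 12390)/2] = 1780/11500 = 0.154782…
%ΔP = (19.5 − 21) / [(21 + 19.5)/2] = -1.5/20.25 = -0.074074…
Arc Ed = %ΔQ / %ΔP = (1780/11500) / (-1.5/20.25) = -2.0895…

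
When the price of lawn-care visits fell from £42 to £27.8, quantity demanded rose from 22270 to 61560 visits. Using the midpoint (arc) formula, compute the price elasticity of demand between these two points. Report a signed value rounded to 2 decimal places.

-2.30

%ΔQ = (61560 − 22270) / [(22270 + 61560)/2] = 39290/41915 = 0.937373…
%ΔP = (27.8 − 42) / [(42 + 27.8)/2] = -14.2/34.9 = -0.406876…
Arc Ed = %ΔQ / %ΔP = (39290/41915) / (-14.2/34.9) = -2.3038…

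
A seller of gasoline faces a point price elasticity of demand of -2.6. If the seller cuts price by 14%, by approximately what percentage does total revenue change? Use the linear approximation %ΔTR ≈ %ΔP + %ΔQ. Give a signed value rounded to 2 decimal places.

+22.40%

%ΔQ ≈ Ed × %ΔP = (-2.6) × (-14%) = +36.4000%
%ΔTR ≈ %ΔP + %ΔQ = (-14%) + (+36.4000%) = +22.4000%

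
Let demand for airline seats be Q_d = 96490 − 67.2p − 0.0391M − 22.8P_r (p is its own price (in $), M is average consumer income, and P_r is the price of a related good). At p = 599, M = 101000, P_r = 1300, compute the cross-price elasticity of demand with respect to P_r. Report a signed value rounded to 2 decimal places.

At the given values, Q_d = 96490 − 67.2(599) − 0.0391(101000) − 22.8(1300) = 22648.1.
∂Q_d/∂P_r = -22.8.
E = (-22.8) × (1300/22648.1) = -1.3087…

-1.31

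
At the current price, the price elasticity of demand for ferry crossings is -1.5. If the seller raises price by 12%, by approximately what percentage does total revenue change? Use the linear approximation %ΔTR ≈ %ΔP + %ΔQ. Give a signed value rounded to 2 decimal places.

%ΔQ ≈ Ed × %ΔP = (-1.5) × (+12%) = -18.0000%
%ΔTR ≈ %ΔP + %ΔQ = (+12%) + (-18.0000%) = -6.0000%

-6.00%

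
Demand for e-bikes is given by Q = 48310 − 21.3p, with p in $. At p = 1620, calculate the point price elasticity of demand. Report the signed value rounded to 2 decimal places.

-2.50

dQ/dp = −21.3. At p = 1620, Q = 48310 − 21.3(1620) = 13804.
Ed = (dQ/dp)·(p/Q) = −21.3 × (1620/13804) = -2.4997…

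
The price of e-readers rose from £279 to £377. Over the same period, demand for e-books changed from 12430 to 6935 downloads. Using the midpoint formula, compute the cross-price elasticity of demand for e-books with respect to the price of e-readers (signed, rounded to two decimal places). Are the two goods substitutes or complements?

%ΔQ_{e-books} = (6935 − 12430)/avg = -5495/9682.5 = -0.567518…
%ΔP_{e-readers} = (377 − 279)/avg = 98/328 = 0.298780…
E_cross = (-5495/9682.5) / (98/328) = -1.8994…
E_cross < 0 ⇒ the goods are complements.

-1.90; complements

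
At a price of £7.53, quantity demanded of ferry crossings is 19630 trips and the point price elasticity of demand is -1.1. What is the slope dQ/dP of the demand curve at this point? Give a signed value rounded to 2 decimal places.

-2867.60

Ed = (dQ/dP)·(P/Q) ⇒ dQ/dP = Ed·Q/P = (-1.1)·19630/7.53 = -2867.5962…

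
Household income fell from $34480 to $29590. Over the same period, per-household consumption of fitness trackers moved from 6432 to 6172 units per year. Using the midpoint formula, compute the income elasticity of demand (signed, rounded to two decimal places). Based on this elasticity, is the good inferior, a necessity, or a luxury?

0.27; necessity

%ΔQ = (6172 − 6432)/[( 6432 + 6172)/2] = -260/6302 = -0.041256…
%ΔIncome = (29590 − 34480)/[( 34480 + 29590)/2] = -4890/32035 = -0.152645…
E_income = (-260/6302) / (-4890/32035) = 0.2702…
0 < E_income < 1 ⇒ normal good, necessity.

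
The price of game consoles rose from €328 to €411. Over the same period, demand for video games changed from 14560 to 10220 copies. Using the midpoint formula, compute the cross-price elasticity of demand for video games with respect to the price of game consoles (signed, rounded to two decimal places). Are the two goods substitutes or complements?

-1.56; complements

%ΔQ_{video games} = (10220 − 14560)/avg = -4340/12390 = -0.350282…
%ΔP_{game consoles} = (411 − 328)/avg = 83/369.5 = 0.224627…
E_cross = (-4340/12390) / (83/369.5) = -1.5593…
E_cross < 0 ⇒ the goods are complements.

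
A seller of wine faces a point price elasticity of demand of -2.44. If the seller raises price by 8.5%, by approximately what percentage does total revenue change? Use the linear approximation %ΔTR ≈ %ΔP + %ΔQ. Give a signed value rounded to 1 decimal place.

-12.2%

%ΔQ ≈ Ed × %ΔP = (-2.44) × (+8.5%) = -20.7400%
%ΔTR ≈ %ΔP + %ΔQ = (+8.5%) + (-20.7400%) = -12.2400%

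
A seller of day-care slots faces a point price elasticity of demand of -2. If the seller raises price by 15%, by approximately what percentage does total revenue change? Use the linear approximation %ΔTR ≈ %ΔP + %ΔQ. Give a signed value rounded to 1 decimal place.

-15.0%

%ΔQ ≈ Ed × %ΔP = (-2) × (+15%) = -30.0000%
%ΔTR ≈ %ΔP + %ΔQ = (+15%) + (-30.0000%) = -15.0000%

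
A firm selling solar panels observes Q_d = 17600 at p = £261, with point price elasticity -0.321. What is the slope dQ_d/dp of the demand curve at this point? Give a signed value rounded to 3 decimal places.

-21.646

Ed = (dQ_d/dp)·(p/Q_d) ⇒ dQ_d/dp = Ed·Q_d/p = (-0.321)·17600/261 = -21.64597…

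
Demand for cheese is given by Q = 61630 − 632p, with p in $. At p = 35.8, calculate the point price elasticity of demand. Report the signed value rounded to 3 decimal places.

-0.580

dQ/dp = −632. At p = 35.8, Q = 61630 − 632(35.8) = 39004.4.
Ed = (dQ/dp)·(p/Q) = −632 × (35.8/39004.4) = -0.58007…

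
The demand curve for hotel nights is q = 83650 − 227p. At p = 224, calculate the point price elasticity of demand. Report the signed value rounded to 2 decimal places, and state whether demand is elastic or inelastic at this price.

-1.55; elastic

dq/dp = −227. At p = 224, q = 83650 − 227(224) = 32802.
Ed = (dq/dp)·(p/q) = −227 × (224/32802) = -1.5501…
|Ed| = 1.55 > 1, so demand is elastic.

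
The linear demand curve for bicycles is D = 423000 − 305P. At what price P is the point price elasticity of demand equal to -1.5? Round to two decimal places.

Ed = −305P/(423000 − 305P). Set this equal to -1.5:
305P = 1.5·(423000 − 305P) ⇒ 305P(1 + 1.5) = 1.5·423000
P = 1.5·423000 / (305·2.5) = 832.1311…

832.13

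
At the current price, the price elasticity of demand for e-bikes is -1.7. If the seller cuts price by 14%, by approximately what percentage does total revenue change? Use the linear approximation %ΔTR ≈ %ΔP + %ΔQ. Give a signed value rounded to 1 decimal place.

+9.8%

%ΔQ ≈ Ed × %ΔP = (-1.7) × (-14%) = +23.8000%
%ΔTR ≈ %ΔP + %ΔQ = (-14%) + (+23.8000%) = +9.8000%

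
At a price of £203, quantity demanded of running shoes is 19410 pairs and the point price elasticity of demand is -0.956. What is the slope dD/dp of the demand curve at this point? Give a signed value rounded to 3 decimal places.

Ed = (dD/dp)·(p/D) ⇒ dD/dp = Ed·D/p = (-0.956)·19410/203 = -91.40866…

-91.409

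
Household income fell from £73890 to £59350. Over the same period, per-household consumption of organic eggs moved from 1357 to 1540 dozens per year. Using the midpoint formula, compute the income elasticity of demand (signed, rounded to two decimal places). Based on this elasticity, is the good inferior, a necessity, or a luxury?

-0.58; inferior

%ΔQ = (1540 − 1357)/[( 1357 + 1540)/2] = 183/1448.5 = 0.126337…
%ΔIncome = (59350 − 73890)/[( 73890 + 59350)/2] = -14540/66620 = -0.218252…
E_income = (183/1448.5) / (-14540/66620) = -0.5788…
E_income < 0 ⇒ inferior good.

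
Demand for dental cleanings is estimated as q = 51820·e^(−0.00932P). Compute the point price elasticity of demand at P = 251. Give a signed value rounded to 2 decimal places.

-2.34

dq/dP = −0.00932·q = -46.5543. At P = 251, q = 4995.09.
Ed = (dq/dP)·(P/q) = (-46.5543) × (251/4995.09) = -2.3393…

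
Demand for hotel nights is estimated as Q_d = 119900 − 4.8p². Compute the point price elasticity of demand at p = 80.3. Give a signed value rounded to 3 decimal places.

-0.696

dQ_d/dp = −2·4.8·p = -770.88. At p = 80.3, Q_d = 88949.168.
Ed = (dQ_d/dp)·(p/Q_d) = (-770.88) × (80.3/88949.168) = -0.69592…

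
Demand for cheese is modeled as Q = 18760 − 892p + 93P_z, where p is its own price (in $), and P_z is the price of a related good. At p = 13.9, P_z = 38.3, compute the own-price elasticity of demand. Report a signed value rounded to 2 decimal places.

-1.25

At the given values, Q = 18760 − 892(13.9) + 93(38.3) = 9923.1.
∂Q/∂p = −892.
E = (-892) × (13.9/9923.1) = -1.2494…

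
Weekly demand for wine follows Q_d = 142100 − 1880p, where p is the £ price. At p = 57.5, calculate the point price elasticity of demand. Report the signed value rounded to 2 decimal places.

-3.18

dQ_d/dp = −1880. At p = 57.5, Q_d = 142100 − 1880(57.5) = 34000.
Ed = (dQ_d/dp)·(p/Q_d) = −1880 × (57.5/34000) = -3.1794…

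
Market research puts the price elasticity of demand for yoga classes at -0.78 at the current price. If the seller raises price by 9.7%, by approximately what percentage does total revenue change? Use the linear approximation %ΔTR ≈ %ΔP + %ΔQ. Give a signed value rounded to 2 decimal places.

%ΔQ ≈ Ed × %ΔP = (-0.78) × (+9.7%) = -7.5660%
%ΔTR ≈ %ΔP + %ΔQ = (+9.7%) + (-7.5660%) = +2.1340%

+2.13%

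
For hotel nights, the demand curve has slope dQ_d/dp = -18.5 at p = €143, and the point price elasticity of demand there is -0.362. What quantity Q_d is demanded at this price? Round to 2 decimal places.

Ed = (dQ_d/dp)·(p/Q_d) ⇒ Q_d = (dQ_d/dp)·p/Ed = (-18.5)·143/(-0.362) = 7308.0110…

7308.01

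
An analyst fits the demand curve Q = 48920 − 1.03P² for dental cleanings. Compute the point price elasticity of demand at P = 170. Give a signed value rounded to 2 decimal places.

-3.11

dQ/dP = −2·1.03·P = -350.2. At P = 170, Q = 19153.
Ed = (dQ/dP)·(P/Q) = (-350.2) × (170/19153) = -3.1083…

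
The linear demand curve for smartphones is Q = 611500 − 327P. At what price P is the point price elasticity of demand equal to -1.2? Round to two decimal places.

1020.02

Ed = −327P/(611500 − 327P). Set this equal to -1.2:
327P = 1.2·(611500 − 327P) ⇒ 327P(1 + 1.2) = 1.2·611500
P = 1.2·611500 / (327·2.2) = 1020.0166…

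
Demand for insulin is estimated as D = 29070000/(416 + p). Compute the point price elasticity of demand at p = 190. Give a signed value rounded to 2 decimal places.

-0.31

dD/dp = −29070000/(416 + p)² = -79.1589. At p = 190, D = 47970.3.
Ed = (dD/dp)·(p/D) = (-79.1589) × (190/47970.3) = -0.3135…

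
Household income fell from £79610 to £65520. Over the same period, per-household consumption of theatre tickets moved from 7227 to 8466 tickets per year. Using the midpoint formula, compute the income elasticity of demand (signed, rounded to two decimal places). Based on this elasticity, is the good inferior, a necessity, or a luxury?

-0.81; inferior

%ΔQ = (8466 − 7227)/[( 7227 + 8466)/2] = 1239/7846.5 = 0.157904…
%ΔIncome = (65520 − 79610)/[( 79610 + 65520)/2] = -14090/72565 = -0.194170…
E_income = (1239/7846.5) / (-14090/72565) = -0.8132…
E_income < 0 ⇒ inferior good.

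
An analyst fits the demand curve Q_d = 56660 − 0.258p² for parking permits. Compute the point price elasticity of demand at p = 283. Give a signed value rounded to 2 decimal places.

dQ_d/dp = −2·0.258·p = -146.028. At p = 283, Q_d = 35997.038.
Ed = (dQ_d/dp)·(p/Q_d) = (-146.028) × (283/35997.038) = -1.1480…

-1.15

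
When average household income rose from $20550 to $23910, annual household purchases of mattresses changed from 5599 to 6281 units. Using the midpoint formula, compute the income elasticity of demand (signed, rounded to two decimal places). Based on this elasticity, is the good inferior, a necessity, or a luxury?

0.76; necessity

%ΔQ = (6281 − 5599)/[( 5599 + 6281)/2] = 682/5940 = 0.114814…
%ΔIncome = (23910 − 20550)/[( 20550 + 23910)/2] = 3360/22230 = 0.151147…
E_income = (682/5940) / (3360/22230) = 0.7596…
0 < E_income < 1 ⇒ normal good, necessity.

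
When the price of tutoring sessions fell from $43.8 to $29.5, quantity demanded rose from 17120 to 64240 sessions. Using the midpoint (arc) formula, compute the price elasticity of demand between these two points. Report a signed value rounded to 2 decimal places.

-2.97

%ΔQ = (64240 − 17120) / [(17120 + 64240)/2] = 47120/40680 = 1.158308…
%ΔP = (29.5 − 43.8) / [(43.8 + 29.5)/2] = -14.3/36.65 = -0.390177…
Arc Ed = %ΔQ / %ΔP = (47120/40680) / (-14.3/36.65) = -2.9686…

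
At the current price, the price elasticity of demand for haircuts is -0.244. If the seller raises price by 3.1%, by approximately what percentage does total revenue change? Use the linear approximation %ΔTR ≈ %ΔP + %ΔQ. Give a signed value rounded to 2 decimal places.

%ΔQ ≈ Ed × %ΔP = (-0.244) × (+3.1%) = -0.7564%
%ΔTR ≈ %ΔP + %ΔQ = (+3.1%) + (-0.7564%) = +2.3436%

+2.34%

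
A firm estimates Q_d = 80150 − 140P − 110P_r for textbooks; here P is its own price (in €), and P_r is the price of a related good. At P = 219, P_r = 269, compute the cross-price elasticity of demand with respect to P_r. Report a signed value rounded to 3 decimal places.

-1.487

At the given values, Q_d = 80150 − 140(219) − 110(269) = 19900.
∂Q_d/∂P_r = -110.
E = (-110) × (269/19900) = -1.48693…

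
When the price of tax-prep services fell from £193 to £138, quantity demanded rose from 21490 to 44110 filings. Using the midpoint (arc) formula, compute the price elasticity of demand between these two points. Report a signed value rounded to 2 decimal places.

-2.08

%ΔQ = (44110 − 21490) / [(21490 + 44110)/2] = 22620/32800 = 0.689634…
%ΔP = (138 − 193) / [(193 + 138)/2] = -55/165.5 = -0.332326…
Arc Ed = %ΔQ / %ΔP = (22620/32800) / (-55/165.5) = -2.0751…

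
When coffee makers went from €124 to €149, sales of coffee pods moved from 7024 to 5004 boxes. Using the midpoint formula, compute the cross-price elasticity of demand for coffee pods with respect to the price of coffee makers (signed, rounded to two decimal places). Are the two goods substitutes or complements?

-1.83; complements

%ΔQ_{coffee pods} = (5004 − 7024)/avg = -2020/6014 = -0.335882…
%ΔP_{coffee makers} = (149 − 124)/avg = 25/136.5 = 0.183150…
E_cross = (-2020/6014) / (25/136.5) = -1.8339…
E_cross < 0 ⇒ the goods are complements.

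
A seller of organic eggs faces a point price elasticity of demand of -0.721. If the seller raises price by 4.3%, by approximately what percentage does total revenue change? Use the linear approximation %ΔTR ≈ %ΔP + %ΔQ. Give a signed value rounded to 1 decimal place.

+1.2%

%ΔQ ≈ Ed × %ΔP = (-0.721) × (+4.3%) = -3.1003%
%ΔTR ≈ %ΔP + %ΔQ = (+4.3%) + (-3.1003%) = +1.1997%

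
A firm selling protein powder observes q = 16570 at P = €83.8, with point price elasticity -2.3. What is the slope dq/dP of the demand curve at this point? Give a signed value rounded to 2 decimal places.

-454.79

Ed = (dq/dP)·(P/q) ⇒ dq/dP = Ed·q/P = (-2.3)·16570/83.8 = -454.7852…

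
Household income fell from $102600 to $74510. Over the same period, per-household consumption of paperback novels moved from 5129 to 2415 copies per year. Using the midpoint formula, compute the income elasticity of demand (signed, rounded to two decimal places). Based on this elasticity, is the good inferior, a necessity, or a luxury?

%ΔQ = (2415 − 5129)/[( 5129 + 2415)/2] = -2714/3772 = -0.719512…
%ΔIncome = (74510 − 102600)/[( 102600 + 74510)/2] = -28090/88555 = -0.317203…
E_income = (-2714/3772) / (-28090/88555) = 2.2682…
E_income > 1 ⇒ normal good, luxury.

2.27; luxury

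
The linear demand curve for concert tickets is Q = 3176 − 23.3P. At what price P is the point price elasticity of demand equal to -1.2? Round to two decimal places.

74.35

Ed = −23.3P/(3176 − 23.3P). Set this equal to -1.2:
23.3P = 1.2·(3176 − 23.3P) ⇒ 23.3P(1 + 1.2) = 1.2·3176
P = 1.2·3176 / (23.3·2.2) = 74.3503…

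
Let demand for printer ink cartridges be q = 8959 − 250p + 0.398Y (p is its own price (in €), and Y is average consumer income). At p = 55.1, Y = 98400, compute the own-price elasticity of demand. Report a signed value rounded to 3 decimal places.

At the given values, q = 8959 − 250(55.1) + 0.398(98400) = 34347.2.
∂q/∂p = −250.
E = (-250) × (55.1/34347.2) = -0.40105…

-0.401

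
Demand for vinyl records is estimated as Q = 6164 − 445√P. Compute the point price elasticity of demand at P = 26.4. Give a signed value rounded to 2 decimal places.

-0.29

dQ/dP = −445/(2√P) = -43.304. At P = 26.4, Q = 3877.55.
Ed = (dQ/dP)·(P/Q) = (-43.304) × (26.4/3877.55) = -0.2948…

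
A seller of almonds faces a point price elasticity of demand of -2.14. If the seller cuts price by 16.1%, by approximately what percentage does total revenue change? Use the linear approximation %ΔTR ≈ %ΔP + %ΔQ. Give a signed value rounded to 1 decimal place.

+18.4%

%ΔQ ≈ Ed × %ΔP = (-2.14) × (-16.1%) = +34.4540%
%ΔTR ≈ %ΔP + %ΔQ = (-16.1%) + (+34.4540%) = +18.3540%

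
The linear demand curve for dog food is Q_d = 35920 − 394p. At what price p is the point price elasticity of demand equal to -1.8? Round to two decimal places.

58.61

Ed = −394p/(35920 − 394p). Set this equal to -1.8:
394p = 1.8·(35920 − 394p) ⇒ 394p(1 + 1.8) = 1.8·35920
p = 1.8·35920 / (394·2.8) = 58.6076…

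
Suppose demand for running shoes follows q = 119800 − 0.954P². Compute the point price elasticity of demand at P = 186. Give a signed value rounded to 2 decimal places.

-0.76

dq/dP = −2·0.954·P = -354.888. At P = 186, q = 86795.416.
Ed = (dq/dP)·(P/q) = (-354.888) × (186/86795.416) = -0.7605…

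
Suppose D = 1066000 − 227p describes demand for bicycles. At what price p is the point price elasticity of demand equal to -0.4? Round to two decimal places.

1341.72

Ed = −227p/(1066000 − 227p). Set this equal to -0.4:
227p = 0.4·(1066000 − 227p) ⇒ 227p(1 + 0.4) = 0.4·1066000
p = 0.4·1066000 / (227·1.4) = 1341.7243…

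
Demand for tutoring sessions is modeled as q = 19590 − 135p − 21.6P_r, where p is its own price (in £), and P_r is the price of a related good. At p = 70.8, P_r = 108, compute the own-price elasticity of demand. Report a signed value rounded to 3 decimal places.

-1.241

At the given values, q = 19590 − 135(70.8) − 21.6(108) = 7699.2.
∂q/∂p = −135.
E = (-135) × (70.8/7699.2) = -1.24142…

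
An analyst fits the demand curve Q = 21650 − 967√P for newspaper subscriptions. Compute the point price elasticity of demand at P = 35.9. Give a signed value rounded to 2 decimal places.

dQ/dP = −967/(2√P) = -80.6955. At P = 35.9, Q = 15856.1.
Ed = (dQ/dP)·(P/Q) = (-80.6955) × (35.9/15856.1) = -0.1827…

-0.18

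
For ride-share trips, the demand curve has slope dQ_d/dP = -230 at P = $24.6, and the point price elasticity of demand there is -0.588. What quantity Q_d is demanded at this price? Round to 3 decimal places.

Ed = (dQ_d/dP)·(P/Q_d) ⇒ Q_d = (dQ_d/dP)·P/Ed = (-230)·24.6/(-0.588) = 9622.44897…

9622.449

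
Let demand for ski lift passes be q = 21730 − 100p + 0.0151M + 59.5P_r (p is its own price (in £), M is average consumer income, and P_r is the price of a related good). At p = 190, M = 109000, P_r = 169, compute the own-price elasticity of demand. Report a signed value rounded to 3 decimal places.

-1.317

At the given values, q = 21730 − 100(190) + 0.0151(109000) + 59.5(169) = 14431.4.
∂q/∂p = −100.
E = (-100) × (190/14431.4) = -1.31657…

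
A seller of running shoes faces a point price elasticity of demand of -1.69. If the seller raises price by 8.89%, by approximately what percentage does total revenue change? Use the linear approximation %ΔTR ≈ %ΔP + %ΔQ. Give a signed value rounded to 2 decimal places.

-6.13%

%ΔQ ≈ Ed × %ΔP = (-1.69) × (+8.89%) = -15.0241%
%ΔTR ≈ %ΔP + %ΔQ = (+8.89%) + (-15.0241%) = -6.1341%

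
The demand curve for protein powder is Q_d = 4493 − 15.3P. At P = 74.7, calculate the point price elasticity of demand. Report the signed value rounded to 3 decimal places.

-0.341

dQ_d/dP = −15.3. At P = 74.7, Q_d = 4493 − 15.3(74.7) = 3350.09.
Ed = (dQ_d/dP)·(P/Q_d) = −15.3 × (74.7/3350.09) = -0.34115…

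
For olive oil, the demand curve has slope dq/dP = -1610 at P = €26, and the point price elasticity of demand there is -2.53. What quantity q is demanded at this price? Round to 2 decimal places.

16545.45

Ed = (dq/dP)·(P/q) ⇒ q = (dq/dP)·P/Ed = (-1610)·26/(-2.53) = 16545.4545…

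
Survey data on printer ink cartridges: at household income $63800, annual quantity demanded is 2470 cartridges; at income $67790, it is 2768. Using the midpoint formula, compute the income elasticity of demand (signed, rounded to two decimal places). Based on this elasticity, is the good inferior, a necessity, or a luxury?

1.88; luxury

%ΔQ = (2768 − 2470)/[( 2470 + 2768)/2] = 298/2619 = 0.113783…
%ΔIncome = (67790 − 63800)/[( 63800 + 67790)/2] = 3990/65795 = 0.060642…
E_income = (298/2619) / (3990/65795) = 1.8762…
E_income > 1 ⇒ normal good, luxury.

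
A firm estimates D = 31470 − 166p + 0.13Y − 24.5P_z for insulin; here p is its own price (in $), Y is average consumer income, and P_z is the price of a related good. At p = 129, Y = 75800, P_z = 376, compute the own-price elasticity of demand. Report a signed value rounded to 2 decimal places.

At the given values, D = 31470 − 166(129) + 0.13(75800) − 24.5(376) = 10698.
∂D/∂p = −166.
E = (-166) × (129/10698) = -2.0016…

-2.00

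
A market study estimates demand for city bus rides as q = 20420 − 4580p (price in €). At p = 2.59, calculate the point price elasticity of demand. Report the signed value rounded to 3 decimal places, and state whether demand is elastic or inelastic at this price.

dq/dp = −4580. At p = 2.59, q = 20420 − 4580(2.59) = 8557.8.
Ed = (dq/dp)·(p/q) = −4580 × (2.59/8557.8) = -1.38612…
|Ed| = 1.386 > 1, so demand is elastic.

-1.386; elastic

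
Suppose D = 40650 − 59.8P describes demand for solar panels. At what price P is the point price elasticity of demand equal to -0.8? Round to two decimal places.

Ed = −59.8P/(40650 − 59.8P). Set this equal to -0.8:
59.8P = 0.8·(40650 − 59.8P) ⇒ 59.8P(1 + 0.8) = 0.8·40650
P = 0.8·40650 / (59.8·1.8) = 302.1181…

302.12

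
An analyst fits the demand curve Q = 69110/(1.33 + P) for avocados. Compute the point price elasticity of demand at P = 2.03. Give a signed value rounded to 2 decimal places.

-0.60

dQ/dP = −69110/(1.33 + P)² = -6121.56. At P = 2.03, Q = 20568.5.
Ed = (dQ/dP)·(P/Q) = (-6121.56) × (2.03/20568.5) = -0.6041…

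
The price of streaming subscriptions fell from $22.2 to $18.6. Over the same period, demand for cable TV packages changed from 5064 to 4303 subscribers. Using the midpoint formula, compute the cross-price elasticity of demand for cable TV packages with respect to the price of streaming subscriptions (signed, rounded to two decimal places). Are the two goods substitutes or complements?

%ΔQ_{cable TV packages} = (4303 − 5064)/avg = -761/4683.5 = -0.162485…
%ΔP_{streaming subscriptions} = (18.6 − 22.2)/avg = -3.6/20.4 = -0.176470…
E_cross = (-761/4683.5) / (-3.6/20.4) = 0.9207…
E_cross > 0 ⇒ the goods are substitutes.

0.92; substitutes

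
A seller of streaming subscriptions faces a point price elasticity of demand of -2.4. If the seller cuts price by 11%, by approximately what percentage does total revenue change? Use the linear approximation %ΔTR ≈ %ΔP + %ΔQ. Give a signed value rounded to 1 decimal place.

+15.4%

%ΔQ ≈ Ed × %ΔP = (-2.4) × (-11%) = +26.4000%
%ΔTR ≈ %ΔP + %ΔQ = (-11%) + (+26.4000%) = +15.4000%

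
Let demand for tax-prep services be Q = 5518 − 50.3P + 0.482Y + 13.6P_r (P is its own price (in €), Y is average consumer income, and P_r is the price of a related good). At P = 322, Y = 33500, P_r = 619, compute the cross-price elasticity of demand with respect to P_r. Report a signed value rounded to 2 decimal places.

0.61

At the given values, Q = 5518 − 50.3(322) + 0.482(33500) + 13.6(619) = 13886.8.
∂Q/∂P_r = 13.6.
E = (13.6) × (619/13886.8) = 0.6062…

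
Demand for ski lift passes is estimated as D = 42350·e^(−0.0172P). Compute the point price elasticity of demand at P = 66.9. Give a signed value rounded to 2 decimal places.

dD/dP = −0.0172·D = -230.488. At P = 66.9, D = 13400.5.
Ed = (dD/dP)·(P/D) = (-230.488) × (66.9/13400.5) = -1.1506…

-1.15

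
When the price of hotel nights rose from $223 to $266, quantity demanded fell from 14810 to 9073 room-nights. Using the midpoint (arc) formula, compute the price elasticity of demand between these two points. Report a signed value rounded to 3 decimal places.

%ΔQ = (9073 − 14810) / [(14810 + 9073)/2] = -5737/11941.5 = -0.480425…
%ΔP = (266 − 223) / [(223 + 266)/2] = 43/244.5 = 0.175869…
Arc Ed = %ΔQ / %ΔP = (-5737/11941.5) / (43/244.5) = -2.73172…

-2.732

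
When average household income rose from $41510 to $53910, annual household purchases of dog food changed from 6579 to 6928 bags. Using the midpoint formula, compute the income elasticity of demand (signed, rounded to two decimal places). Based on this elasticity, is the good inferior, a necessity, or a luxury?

0.20; necessity

%ΔQ = (6928 − 6579)/[( 6579 + 6928)/2] = 349/6753.5 = 0.051676…
%ΔIncome = (53910 − 41510)/[( 41510 + 53910)/2] = 12400/47710 = 0.259903…
E_income = (349/6753.5) / (12400/47710) = 0.1988…
0 < E_income < 1 ⇒ normal good, necessity.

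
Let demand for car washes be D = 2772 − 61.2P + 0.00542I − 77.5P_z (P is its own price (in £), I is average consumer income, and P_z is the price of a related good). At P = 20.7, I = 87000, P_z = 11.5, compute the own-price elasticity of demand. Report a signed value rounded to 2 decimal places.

At the given values, D = 2772 − 61.2(20.7) + 0.00542(87000) − 77.5(11.5) = 1085.45.
∂D/∂P = −61.2.
E = (-61.2) × (20.7/1085.45) = -1.1671…

-1.17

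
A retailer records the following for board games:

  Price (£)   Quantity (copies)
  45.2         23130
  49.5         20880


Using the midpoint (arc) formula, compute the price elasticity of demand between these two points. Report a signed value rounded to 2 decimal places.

%ΔQ = (20880 − 23130) / [(23130 + 20880)/2] = -2250/22005 = -0.102249…
%ΔP = (49.5 − 45.2) / [(45.2 + 49.5)/2] = 4.3/47.35 = 0.090813…
Arc Ed = %ΔQ / %ΔP = (-2250/22005) / (4.3/47.35) = -1.1259…

-1.13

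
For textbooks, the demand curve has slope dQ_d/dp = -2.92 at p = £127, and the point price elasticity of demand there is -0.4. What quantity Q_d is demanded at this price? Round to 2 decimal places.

927.10

Ed = (dQ_d/dp)·(p/Q_d) ⇒ Q_d = (dQ_d/dp)·p/Ed = (-2.92)·127/(-0.4) = 927.1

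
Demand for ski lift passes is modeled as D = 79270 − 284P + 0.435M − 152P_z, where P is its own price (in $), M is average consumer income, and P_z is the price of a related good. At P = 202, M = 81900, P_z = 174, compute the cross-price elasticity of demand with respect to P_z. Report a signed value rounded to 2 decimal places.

At the given values, D = 79270 − 284(202) + 0.435(81900) − 152(174) = 31080.5.
∂D/∂P_z = -152.
E = (-152) × (174/31080.5) = -0.8509…

-0.85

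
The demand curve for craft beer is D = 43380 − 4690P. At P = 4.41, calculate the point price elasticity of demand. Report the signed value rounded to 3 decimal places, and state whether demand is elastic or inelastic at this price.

dD/dP = −4690. At P = 4.41, D = 43380 − 4690(4.41) = 22697.1.
Ed = (dD/dP)·(P/D) = −4690 × (4.41/22697.1) = -0.91125…
|Ed| = 0.911 < 1, so demand is inelastic.

-0.911; inelastic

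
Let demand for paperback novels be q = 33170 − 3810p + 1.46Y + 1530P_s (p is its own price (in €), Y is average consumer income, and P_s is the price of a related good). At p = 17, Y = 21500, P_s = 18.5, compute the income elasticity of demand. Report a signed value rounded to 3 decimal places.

1.117

At the given values, q = 33170 − 3810(17) + 1.46(21500) + 1530(18.5) = 28095.
∂q/∂Y = 1.46.
E = (1.46) × (21500/28095) = 1.11728…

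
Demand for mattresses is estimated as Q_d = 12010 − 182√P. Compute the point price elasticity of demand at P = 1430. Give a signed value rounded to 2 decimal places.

dQ_d/dP = −182/(2√P) = -2.40643. At P = 1430, Q_d = 5127.61.
Ed = (dQ_d/dP)·(P/Q_d) = (-2.40643) × (1430/5127.61) = -0.6711…

-0.67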